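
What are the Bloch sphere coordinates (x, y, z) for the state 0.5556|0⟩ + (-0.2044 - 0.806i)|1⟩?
(-0.2271, -0.8956, -0.3827)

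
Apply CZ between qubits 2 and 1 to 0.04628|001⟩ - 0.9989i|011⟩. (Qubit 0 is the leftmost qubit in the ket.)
0.04628|001⟩ + 0.9989i|011⟩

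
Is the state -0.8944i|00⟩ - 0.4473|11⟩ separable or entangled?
Entangled

Writing the state as a|00⟩ + b|01⟩ + c|10⟩ + d|11⟩, it is a product state iff ad − bc = 0.
Here (a, b, c, d) = (-0.8944i, 0, 0, -0.4473): ad − bc = (-0.8944i)(-0.4473) − (0)(0) = 0.4001i ≠ 0, so the state is entangled.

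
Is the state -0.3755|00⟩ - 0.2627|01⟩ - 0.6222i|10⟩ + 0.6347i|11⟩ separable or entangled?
Entangled

Writing the state as a|00⟩ + b|01⟩ + c|10⟩ + d|11⟩, it is a product state iff ad − bc = 0.
Here (a, b, c, d) = (-0.3755, -0.2627, -0.6222i, 0.6347i): ad − bc = (-0.3755)(0.6347i) − (-0.2627)(-0.6222i) = -0.4018i ≠ 0, so the state is entangled.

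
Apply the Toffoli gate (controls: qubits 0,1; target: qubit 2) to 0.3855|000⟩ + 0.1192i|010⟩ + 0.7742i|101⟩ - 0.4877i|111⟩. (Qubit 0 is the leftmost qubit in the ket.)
0.3855|000⟩ + 0.1192i|010⟩ + 0.7742i|101⟩ - 0.4877i|110⟩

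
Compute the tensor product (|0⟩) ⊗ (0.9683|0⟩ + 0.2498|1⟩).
0.9683|00⟩ + 0.2498|01⟩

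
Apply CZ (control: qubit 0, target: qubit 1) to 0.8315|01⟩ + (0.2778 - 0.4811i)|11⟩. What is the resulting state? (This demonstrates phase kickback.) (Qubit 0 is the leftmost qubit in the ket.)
0.8315|01⟩ + (-0.2778 + 0.4811i)|11⟩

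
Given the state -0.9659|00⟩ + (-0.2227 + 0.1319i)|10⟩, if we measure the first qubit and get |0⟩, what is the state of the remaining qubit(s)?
-|0⟩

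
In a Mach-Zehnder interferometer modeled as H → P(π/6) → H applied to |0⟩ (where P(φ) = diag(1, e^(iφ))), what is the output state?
(0.933 + 0.25i)|0⟩ + (0.06699 - 0.25i)|1⟩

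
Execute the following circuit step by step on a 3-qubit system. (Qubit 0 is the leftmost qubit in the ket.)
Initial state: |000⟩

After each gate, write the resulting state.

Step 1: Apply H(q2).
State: 1/√2|000⟩ + 1/√2|001⟩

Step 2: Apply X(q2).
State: 1/√2|000⟩ + 1/√2|001⟩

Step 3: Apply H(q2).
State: |000⟩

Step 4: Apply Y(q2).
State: i|001⟩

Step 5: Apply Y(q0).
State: -|101⟩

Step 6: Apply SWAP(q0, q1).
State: -|011⟩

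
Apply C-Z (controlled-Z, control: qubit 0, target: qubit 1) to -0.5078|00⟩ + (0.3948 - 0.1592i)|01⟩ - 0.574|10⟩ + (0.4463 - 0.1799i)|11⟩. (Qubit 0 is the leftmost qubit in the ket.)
-0.5078|00⟩ + (0.3948 - 0.1592i)|01⟩ - 0.574|10⟩ + (-0.4463 + 0.1799i)|11⟩

C-Z leaves the control-|0⟩ kets |00⟩, |01⟩ unchanged and applies Z to qubit 1 on the control-|1⟩ pair (|10⟩, |11⟩).
Z = [[1, 0], [0, -1]].
With a = amp(|10⟩) = -0.574 and b = amp(|11⟩) = (0.4463 - 0.1799i):
new amp(|10⟩) = (1)·a = -0.574
new amp(|11⟩) = (-1)·b = (-0.4463 + 0.1799i)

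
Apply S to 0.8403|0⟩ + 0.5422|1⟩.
0.8403|0⟩ + 0.5422i|1⟩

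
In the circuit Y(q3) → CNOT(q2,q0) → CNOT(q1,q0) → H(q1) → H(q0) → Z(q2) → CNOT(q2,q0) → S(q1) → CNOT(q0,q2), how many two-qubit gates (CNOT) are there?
4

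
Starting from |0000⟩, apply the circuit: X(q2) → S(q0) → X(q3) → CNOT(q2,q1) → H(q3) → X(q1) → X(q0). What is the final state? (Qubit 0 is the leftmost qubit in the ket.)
1/√2|1010⟩ - 1/√2|1011⟩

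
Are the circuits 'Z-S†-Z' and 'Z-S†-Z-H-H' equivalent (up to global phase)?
Yes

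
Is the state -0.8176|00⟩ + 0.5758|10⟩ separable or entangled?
Separable

Writing the state as a|00⟩ + b|01⟩ + c|10⟩ + d|11⟩, it is a product state iff ad − bc = 0.
Here (a, b, c, d) = (-0.8176, 0, 0.5758, 0): ad − bc = (-0.8176)(0) − (0)(0.5758) = 0, so the state is separable.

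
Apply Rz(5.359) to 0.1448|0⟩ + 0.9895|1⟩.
(-0.1296 - 0.06456i)|0⟩ + (-0.8857 + 0.4411i)|1⟩

Rz(5.359) = [[e^(−iθ/2), 0], [0, e^(iθ/2)]] with e^(±iθ/2) = cos(θ/2) ± i·sin(θ/2); θ = 5.359, cos(θ/2) ≈ -0.895122, sin(θ/2) ≈ 0.445822.
With a = amp(|0⟩) = 0.1448 and b = amp(|1⟩) = 0.9895:
new amp(|0⟩) = (-0.895122 - 0.445822i)·a = (-0.1296 - 0.06456i)
new amp(|1⟩) = (-0.895122 + 0.445822i)·b = (-0.8857 + 0.4411i)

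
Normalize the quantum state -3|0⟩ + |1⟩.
-0.9487|0⟩ + 0.3162|1⟩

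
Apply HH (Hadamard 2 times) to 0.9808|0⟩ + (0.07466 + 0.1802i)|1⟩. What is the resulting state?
0.9808|0⟩ + (0.07466 + 0.1802i)|1⟩

H² = I, so an even number of Hadamards cancels: H^2 = I and the state is unchanged.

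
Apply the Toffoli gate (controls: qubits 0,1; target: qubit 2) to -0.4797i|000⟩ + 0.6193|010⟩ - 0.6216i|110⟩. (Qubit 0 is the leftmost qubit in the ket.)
-0.4797i|000⟩ + 0.6193|010⟩ - 0.6216i|111⟩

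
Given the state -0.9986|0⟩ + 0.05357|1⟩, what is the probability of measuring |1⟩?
0.00287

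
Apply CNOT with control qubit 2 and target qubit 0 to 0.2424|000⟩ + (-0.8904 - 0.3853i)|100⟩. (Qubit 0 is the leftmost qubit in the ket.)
0.2424|000⟩ + (-0.8904 - 0.3853i)|100⟩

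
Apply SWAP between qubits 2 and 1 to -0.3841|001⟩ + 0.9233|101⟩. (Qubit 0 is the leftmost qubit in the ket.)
-0.3841|010⟩ + 0.9233|110⟩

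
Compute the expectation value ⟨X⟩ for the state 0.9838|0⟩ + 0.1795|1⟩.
0.3532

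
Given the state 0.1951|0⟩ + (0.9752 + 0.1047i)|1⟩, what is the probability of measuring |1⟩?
0.962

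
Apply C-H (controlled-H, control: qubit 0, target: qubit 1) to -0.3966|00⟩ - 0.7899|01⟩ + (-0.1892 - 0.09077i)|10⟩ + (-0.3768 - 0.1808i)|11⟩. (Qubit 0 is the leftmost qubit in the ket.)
-0.3966|00⟩ - 0.7899|01⟩ + (-0.4002 - 0.192i)|10⟩ + (0.1327 + 0.06366i)|11⟩

C-H leaves the control-|0⟩ kets |00⟩, |01⟩ unchanged and applies H to qubit 1 on the control-|1⟩ pair (|10⟩, |11⟩).
H = [[1/√2, 1/√2], [1/√2, -1/√2]].
With a = amp(|10⟩) = (-0.1892 - 0.09077i) and b = amp(|11⟩) = (-0.3768 - 0.1808i):
new amp(|10⟩) = (1/√2)·a + (1/√2)·b = (-0.4002 - 0.192i)
new amp(|11⟩) = (1/√2)·a + (-1/√2)·b = (0.1327 + 0.06366i)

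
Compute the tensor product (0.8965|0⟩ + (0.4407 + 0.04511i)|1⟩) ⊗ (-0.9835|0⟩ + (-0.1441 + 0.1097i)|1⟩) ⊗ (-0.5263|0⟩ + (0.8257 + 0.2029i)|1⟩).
0.464|000⟩ + (-0.728 - 0.1789i)|001⟩ + (0.06799 - 0.05176i)|010⟩ + (-0.1266 + 0.05499i)|011⟩ + (0.2281 + 0.02335i)|100⟩ + (-0.3489 - 0.1246i)|101⟩ + (0.03603 - 0.02202i)|110⟩ + (-0.06501 + 0.02066i)|111⟩

amp(|b₁b₂…⟩) = product of the factor amplitudes for bits b₁, b₂, …; only kets whose every factor amplitude is nonzero survive.
|000⟩: (0.8965)(-0.9835)(-0.5263) = 0.464
|001⟩: (0.8965)(-0.9835)(0.8257 + 0.2029i) = (-0.728 - 0.1789i)
|010⟩: (0.8965)(-0.1441 + 0.1097i)(-0.5263) = (0.06799 - 0.05176i)
|011⟩: (0.8965)(-0.1441 + 0.1097i)(0.8257 + 0.2029i) = (-0.1266 + 0.05499i)
|100⟩: (0.4407 + 0.04511i)(-0.9835)(-0.5263) = (0.2281 + 0.02335i)
|101⟩: (0.4407 + 0.04511i)(-0.9835)(0.8257 + 0.2029i) = (-0.3489 - 0.1246i)
|110⟩: (0.4407 + 0.04511i)(-0.1441 + 0.1097i)(-0.5263) = (0.03603 - 0.02202i)
|111⟩: (0.4407 + 0.04511i)(-0.1441 + 0.1097i)(0.8257 + 0.2029i) = (-0.06501 + 0.02066i)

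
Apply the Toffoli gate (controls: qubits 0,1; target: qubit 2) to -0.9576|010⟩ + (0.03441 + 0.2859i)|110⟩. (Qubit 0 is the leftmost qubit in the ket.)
-0.9576|010⟩ + (0.03441 + 0.2859i)|111⟩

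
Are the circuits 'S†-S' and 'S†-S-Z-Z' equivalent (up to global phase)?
Yes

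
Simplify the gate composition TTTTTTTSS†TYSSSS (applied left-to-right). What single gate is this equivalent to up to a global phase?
Y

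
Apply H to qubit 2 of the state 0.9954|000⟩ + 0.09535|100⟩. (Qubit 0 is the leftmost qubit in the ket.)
0.7039|000⟩ + 0.7039|001⟩ + 0.06742|100⟩ + 0.06742|101⟩

H on qubit 2 mixes each pair of kets that differ only in qubit 2: amplitudes (a, b) of (|…0…⟩, |…1…⟩) become ((a + b)/√2, (a − b)/√2). Kets absent from the input have amplitude 0.
(|000⟩, |001⟩): (a, b) = (0.9954, 0) → (0.7039, 0.7039)
(|100⟩, |101⟩): (a, b) = (0.09535, 0) → (0.06742, 0.06742)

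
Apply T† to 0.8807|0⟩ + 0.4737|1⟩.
0.8807|0⟩ + (0.335 - 0.335i)|1⟩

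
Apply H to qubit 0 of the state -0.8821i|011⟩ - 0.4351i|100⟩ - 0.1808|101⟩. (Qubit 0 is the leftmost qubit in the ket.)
-0.3077i|000⟩ - 0.1278|001⟩ - 0.6237i|011⟩ + 0.3077i|100⟩ + 0.1278|101⟩ - 0.6237i|111⟩

H on qubit 0 mixes each pair of kets that differ only in qubit 0: amplitudes (a, b) of (|…0…⟩, |…1…⟩) become ((a + b)/√2, (a − b)/√2). Kets absent from the input have amplitude 0.
(|000⟩, |100⟩): (a, b) = (0, -0.4351i) → (-0.3077i, 0.3077i)
(|001⟩, |101⟩): (a, b) = (0, -0.1808) → (-0.1278, 0.1278)
(|011⟩, |111⟩): (a, b) = (-0.8821i, 0) → (-0.6237i, -0.6237i)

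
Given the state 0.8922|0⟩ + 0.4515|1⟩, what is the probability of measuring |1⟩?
0.2039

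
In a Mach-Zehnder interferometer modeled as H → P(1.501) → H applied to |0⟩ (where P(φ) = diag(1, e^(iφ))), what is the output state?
(0.5349 + 0.4988i)|0⟩ + (0.4651 - 0.4988i)|1⟩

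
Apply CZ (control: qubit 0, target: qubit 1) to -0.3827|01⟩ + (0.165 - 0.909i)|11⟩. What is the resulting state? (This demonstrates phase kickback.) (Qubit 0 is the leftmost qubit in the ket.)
-0.3827|01⟩ + (-0.165 + 0.909i)|11⟩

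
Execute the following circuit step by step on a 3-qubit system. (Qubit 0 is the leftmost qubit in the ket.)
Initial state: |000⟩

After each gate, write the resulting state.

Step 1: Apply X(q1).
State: |010⟩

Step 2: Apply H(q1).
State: 1/√2|000⟩ - 1/√2|010⟩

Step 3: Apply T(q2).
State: 1/√2|000⟩ - 1/√2|010⟩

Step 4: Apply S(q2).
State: 1/√2|000⟩ - 1/√2|010⟩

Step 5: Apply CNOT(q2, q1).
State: 1/√2|000⟩ - 1/√2|010⟩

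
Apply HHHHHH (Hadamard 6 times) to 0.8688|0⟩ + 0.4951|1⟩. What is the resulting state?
0.8688|0⟩ + 0.4951|1⟩

H² = I, so an even number of Hadamards cancels: H^6 = I and the state is unchanged.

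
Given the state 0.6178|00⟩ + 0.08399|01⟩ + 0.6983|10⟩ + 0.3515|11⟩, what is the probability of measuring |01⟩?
0.007054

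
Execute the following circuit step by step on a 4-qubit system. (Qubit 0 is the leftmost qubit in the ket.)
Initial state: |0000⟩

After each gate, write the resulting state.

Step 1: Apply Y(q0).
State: i|1000⟩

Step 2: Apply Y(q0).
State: |0000⟩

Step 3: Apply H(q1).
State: 1/√2|0000⟩ + 1/√2|0100⟩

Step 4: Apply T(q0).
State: 1/√2|0000⟩ + 1/√2|0100⟩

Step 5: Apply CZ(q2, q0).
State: 1/√2|0000⟩ + 1/√2|0100⟩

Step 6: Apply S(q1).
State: 1/√2|0000⟩ + (1/√2)i|0100⟩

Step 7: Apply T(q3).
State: 1/√2|0000⟩ + (1/√2)i|0100⟩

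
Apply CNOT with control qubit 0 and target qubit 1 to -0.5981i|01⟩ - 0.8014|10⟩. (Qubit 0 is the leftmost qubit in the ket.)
-0.5981i|01⟩ - 0.8014|11⟩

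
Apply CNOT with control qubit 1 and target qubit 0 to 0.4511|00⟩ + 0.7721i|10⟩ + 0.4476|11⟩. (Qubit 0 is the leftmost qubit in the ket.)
0.4511|00⟩ + 0.4476|01⟩ + 0.7721i|10⟩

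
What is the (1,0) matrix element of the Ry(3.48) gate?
0.9857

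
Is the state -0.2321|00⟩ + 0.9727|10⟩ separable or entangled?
Separable

Writing the state as a|00⟩ + b|01⟩ + c|10⟩ + d|11⟩, it is a product state iff ad − bc = 0.
Here (a, b, c, d) = (-0.2321, 0, 0.9727, 0): ad − bc = (-0.2321)(0) − (0)(0.9727) = 0, so the state is separable.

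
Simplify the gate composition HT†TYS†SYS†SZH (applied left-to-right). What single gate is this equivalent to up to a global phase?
X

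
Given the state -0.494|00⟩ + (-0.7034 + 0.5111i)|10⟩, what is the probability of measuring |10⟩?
0.756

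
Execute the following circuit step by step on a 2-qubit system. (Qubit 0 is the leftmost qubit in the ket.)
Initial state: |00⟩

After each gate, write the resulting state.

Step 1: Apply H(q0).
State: 1/√2|00⟩ + 1/√2|10⟩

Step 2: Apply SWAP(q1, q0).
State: 1/√2|00⟩ + 1/√2|01⟩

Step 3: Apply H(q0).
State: 1/2|00⟩ + 1/2|01⟩ + 1/2|10⟩ + 1/2|11⟩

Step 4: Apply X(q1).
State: 1/2|00⟩ + 1/2|01⟩ + 1/2|10⟩ + 1/2|11⟩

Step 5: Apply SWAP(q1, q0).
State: 1/2|00⟩ + 1/2|01⟩ + 1/2|10⟩ + 1/2|11⟩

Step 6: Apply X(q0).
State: 1/2|00⟩ + 1/2|01⟩ + 1/2|10⟩ + 1/2|11⟩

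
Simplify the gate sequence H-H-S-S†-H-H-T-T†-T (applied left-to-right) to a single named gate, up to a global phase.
T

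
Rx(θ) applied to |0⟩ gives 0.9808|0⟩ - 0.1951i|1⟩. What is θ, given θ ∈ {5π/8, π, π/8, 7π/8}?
π/8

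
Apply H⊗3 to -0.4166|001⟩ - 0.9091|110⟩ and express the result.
-0.4687|000⟩ - 0.1741|001⟩ + 0.1741|010⟩ + 0.4687|011⟩ + 0.1741|100⟩ + 0.4687|101⟩ - 0.4687|110⟩ - 0.1741|111⟩

H⊗3 gives amp(|y⟩) = (1/2√2) Σ_x (−1)^(x·y) amp(|x⟩), where x·y is the number of positions in which both x and y have a 1.
|000⟩: (-0.4166 - 0.9091)/(2√2) = -0.4687
|001⟩: (0.4166 - 0.9091)/(2√2) = -0.1741
|010⟩: (-0.4166 + 0.9091)/(2√2) = 0.1741
|011⟩: (0.4166 + 0.9091)/(2√2) = 0.4687
|100⟩: (-0.4166 + 0.9091)/(2√2) = 0.1741
|101⟩: (0.4166 + 0.9091)/(2√2) = 0.4687
|110⟩: (-0.4166 - 0.9091)/(2√2) = -0.4687
|111⟩: (0.4166 - 0.9091)/(2√2) = -0.1741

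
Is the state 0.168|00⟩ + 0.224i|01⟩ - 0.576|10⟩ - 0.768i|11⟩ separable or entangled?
Separable

Writing the state as a|00⟩ + b|01⟩ + c|10⟩ + d|11⟩, it is a product state iff ad − bc = 0.
Here (a, b, c, d) = (0.168, 0.224i, -0.576, -0.768i): ad − bc = (0.168)(-0.768i) − (0.224i)(-0.576) = 0, so the state is separable.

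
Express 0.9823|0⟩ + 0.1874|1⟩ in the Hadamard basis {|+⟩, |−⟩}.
0.8271|+⟩ + 0.5621|−⟩

With |ψ⟩ = α|0⟩ + β|1⟩, the Hadamard-basis coefficients are ⟨+|ψ⟩ = (α + β)/√2 and ⟨−|ψ⟩ = (α − β)/√2.
Here α = 0.9823, β = 0.1874: (α + β)/√2 = 0.8271, (α − β)/√2 = 0.5621.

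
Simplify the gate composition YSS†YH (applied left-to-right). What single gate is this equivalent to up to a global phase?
H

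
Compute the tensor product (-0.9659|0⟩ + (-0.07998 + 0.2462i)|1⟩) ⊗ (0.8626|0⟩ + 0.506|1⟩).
-0.8332|00⟩ - 0.4887|01⟩ + (-0.06899 + 0.2124i)|10⟩ + (-0.04047 + 0.1246i)|11⟩

amp(|b₁b₂…⟩) = product of the factor amplitudes for bits b₁, b₂, …; only kets whose every factor amplitude is nonzero survive.
|00⟩: (-0.9659)(0.8626) = -0.8332
|01⟩: (-0.9659)(0.506) = -0.4887
|10⟩: (-0.07998 + 0.2462i)(0.8626) = (-0.06899 + 0.2124i)
|11⟩: (-0.07998 + 0.2462i)(0.506) = (-0.04047 + 0.1246i)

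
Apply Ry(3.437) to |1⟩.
-0.9891|0⟩ - 0.1472|1⟩

Ry(3.437) = [[cos(θ/2), −sin(θ/2)], [sin(θ/2), cos(θ/2)]]; θ = 3.437, cos(θ/2) ≈ -0.147167, sin(θ/2) ≈ 0.989112.
With a = amp(|0⟩) = 0 and b = amp(|1⟩) = 1:
new amp(|0⟩) = (-0.147167)·a + (-0.989112)·b = -0.9891
new amp(|1⟩) = (0.989112)·a + (-0.147167)·b = -0.1472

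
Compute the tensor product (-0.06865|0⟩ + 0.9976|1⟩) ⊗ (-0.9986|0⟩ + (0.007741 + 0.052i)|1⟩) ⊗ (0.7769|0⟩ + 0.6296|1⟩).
0.05326|000⟩ + 0.04316|001⟩ + (-0.0004129 - 0.002773i)|010⟩ + (-0.0003346 - 0.002248i)|011⟩ - 0.774|100⟩ - 0.6272|101⟩ + (0.006 + 0.0403i)|110⟩ + (0.004862 + 0.03266i)|111⟩

amp(|b₁b₂…⟩) = product of the factor amplitudes for bits b₁, b₂, …; only kets whose every factor amplitude is nonzero survive.
|000⟩: (-0.06865)(-0.9986)(0.7769) = 0.05326
|001⟩: (-0.06865)(-0.9986)(0.6296) = 0.04316
|010⟩: (-0.06865)(0.007741 + 0.052i)(0.7769) = (-0.0004129 - 0.002773i)
|011⟩: (-0.06865)(0.007741 + 0.052i)(0.6296) = (-0.0003346 - 0.002248i)
|100⟩: (0.9976)(-0.9986)(0.7769) = -0.774
|101⟩: (0.9976)(-0.9986)(0.6296) = -0.6272
|110⟩: (0.9976)(0.007741 + 0.052i)(0.7769) = (0.006 + 0.0403i)
|111⟩: (0.9976)(0.007741 + 0.052i)(0.6296) = (0.004862 + 0.03266i)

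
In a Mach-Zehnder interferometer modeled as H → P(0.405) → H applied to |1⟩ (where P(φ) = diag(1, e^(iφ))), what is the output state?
(0.04045 - 0.197i)|0⟩ + (0.9596 + 0.197i)|1⟩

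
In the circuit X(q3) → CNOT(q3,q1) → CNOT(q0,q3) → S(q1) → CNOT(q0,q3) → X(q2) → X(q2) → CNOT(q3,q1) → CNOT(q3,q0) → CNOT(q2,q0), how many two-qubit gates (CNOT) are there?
6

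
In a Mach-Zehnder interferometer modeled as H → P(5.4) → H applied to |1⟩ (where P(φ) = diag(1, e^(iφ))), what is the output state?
(0.1827 + 0.3864i)|0⟩ + (0.8173 - 0.3864i)|1⟩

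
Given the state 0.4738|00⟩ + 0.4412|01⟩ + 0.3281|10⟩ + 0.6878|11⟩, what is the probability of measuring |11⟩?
0.4731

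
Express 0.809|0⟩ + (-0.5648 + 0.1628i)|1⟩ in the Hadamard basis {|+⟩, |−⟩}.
(0.1727 + 0.1151i)|+⟩ + (0.9714 - 0.1151i)|−⟩

With |ψ⟩ = α|0⟩ + β|1⟩, the Hadamard-basis coefficients are ⟨+|ψ⟩ = (α + β)/√2 and ⟨−|ψ⟩ = (α − β)/√2.
Here α = 0.809, β = (-0.5648 + 0.1628i): (α + β)/√2 = (0.1727 + 0.1151i), (α − β)/√2 = (0.9714 - 0.1151i).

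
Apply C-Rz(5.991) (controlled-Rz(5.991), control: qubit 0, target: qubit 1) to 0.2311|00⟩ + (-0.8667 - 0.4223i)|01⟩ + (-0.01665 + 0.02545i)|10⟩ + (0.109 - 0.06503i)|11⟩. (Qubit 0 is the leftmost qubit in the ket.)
0.2311|00⟩ + (-0.8667 - 0.4223i)|01⟩ + (0.02018 - 0.02276i)|10⟩ + (-0.09837 + 0.0802i)|11⟩

C-Rz(5.991) leaves the control-|0⟩ kets |00⟩, |01⟩ unchanged and applies Rz(5.991) to qubit 1 on the control-|1⟩ pair (|10⟩, |11⟩).
Rz(5.991) = [[e^(−iθ/2), 0], [0, e^(iθ/2)]] with e^(±iθ/2) = cos(θ/2) ± i·sin(θ/2); θ = 5.991, cos(θ/2) ≈ -0.989347, sin(θ/2) ≈ 0.145574.
With a = amp(|10⟩) = (-0.01665 + 0.02545i) and b = amp(|11⟩) = (0.109 - 0.06503i):
new amp(|10⟩) = (-0.989347 - 0.145574i)·a = (0.02018 - 0.02276i)
new amp(|11⟩) = (-0.989347 + 0.145574i)·b = (-0.09837 + 0.0802i)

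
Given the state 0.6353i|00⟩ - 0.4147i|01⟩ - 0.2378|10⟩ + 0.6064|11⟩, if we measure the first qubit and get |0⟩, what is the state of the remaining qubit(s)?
0.8374i|0⟩ - 0.5466i|1⟩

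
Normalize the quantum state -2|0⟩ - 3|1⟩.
-0.5547|0⟩ - 0.8321|1⟩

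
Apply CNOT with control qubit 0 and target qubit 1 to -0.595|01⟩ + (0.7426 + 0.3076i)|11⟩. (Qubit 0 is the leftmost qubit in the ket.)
-0.595|01⟩ + (0.7426 + 0.3076i)|10⟩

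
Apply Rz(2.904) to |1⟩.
(0.1185 + 0.993i)|1⟩

Rz(2.904) = [[e^(−iθ/2), 0], [0, e^(iθ/2)]] with e^(±iθ/2) = cos(θ/2) ± i·sin(θ/2); θ = 2.904, cos(θ/2) ≈ 0.118517, sin(θ/2) ≈ 0.992952.
With a = amp(|0⟩) = 0 and b = amp(|1⟩) = 1:
new amp(|0⟩) = (0.118517 - 0.992952i)·a = 0
new amp(|1⟩) = (0.118517 + 0.992952i)·b = (0.1185 + 0.993i)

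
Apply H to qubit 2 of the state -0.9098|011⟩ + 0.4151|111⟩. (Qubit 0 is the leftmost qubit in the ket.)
-0.6433|010⟩ + 0.6433|011⟩ + 0.2935|110⟩ - 0.2935|111⟩

H on qubit 2 mixes each pair of kets that differ only in qubit 2: amplitudes (a, b) of (|…0…⟩, |…1…⟩) become ((a + b)/√2, (a − b)/√2). Kets absent from the input have amplitude 0.
(|010⟩, |011⟩): (a, b) = (0, -0.9098) → (-0.6433, 0.6433)
(|110⟩, |111⟩): (a, b) = (0, 0.4151) → (0.2935, -0.2935)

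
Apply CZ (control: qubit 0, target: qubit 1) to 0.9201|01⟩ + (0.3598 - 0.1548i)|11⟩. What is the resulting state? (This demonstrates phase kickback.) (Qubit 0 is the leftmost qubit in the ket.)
0.9201|01⟩ + (-0.3598 + 0.1548i)|11⟩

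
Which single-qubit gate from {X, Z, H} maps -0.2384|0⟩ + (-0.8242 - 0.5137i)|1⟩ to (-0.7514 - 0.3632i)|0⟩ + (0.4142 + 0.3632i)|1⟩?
H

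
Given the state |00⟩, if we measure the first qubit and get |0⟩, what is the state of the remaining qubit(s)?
|0⟩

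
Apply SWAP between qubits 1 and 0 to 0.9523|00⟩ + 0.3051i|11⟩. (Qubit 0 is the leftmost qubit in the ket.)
0.9523|00⟩ + 0.3051i|11⟩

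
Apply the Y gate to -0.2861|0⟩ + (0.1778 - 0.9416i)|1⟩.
(-0.9416 - 0.1778i)|0⟩ - 0.2861i|1⟩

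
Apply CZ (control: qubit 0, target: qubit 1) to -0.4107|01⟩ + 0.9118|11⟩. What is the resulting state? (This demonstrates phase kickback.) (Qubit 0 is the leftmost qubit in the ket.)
-0.4107|01⟩ - 0.9118|11⟩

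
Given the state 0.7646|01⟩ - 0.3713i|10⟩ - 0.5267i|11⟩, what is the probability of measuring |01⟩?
0.5846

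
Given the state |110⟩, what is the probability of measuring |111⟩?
0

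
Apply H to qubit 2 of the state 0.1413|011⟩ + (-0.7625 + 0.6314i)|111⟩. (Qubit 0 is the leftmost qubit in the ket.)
0.09991|010⟩ - 0.09991|011⟩ + (-0.5392 + 0.4465i)|110⟩ + (0.5392 - 0.4465i)|111⟩

H on qubit 2 mixes each pair of kets that differ only in qubit 2: amplitudes (a, b) of (|…0…⟩, |…1…⟩) become ((a + b)/√2, (a − b)/√2). Kets absent from the input have amplitude 0.
(|010⟩, |011⟩): (a, b) = (0, 0.1413) → (0.09991, -0.09991)
(|110⟩, |111⟩): (a, b) = (0, (-0.7625 + 0.6314i)) → ((-0.5392 + 0.4465i), (0.5392 - 0.4465i))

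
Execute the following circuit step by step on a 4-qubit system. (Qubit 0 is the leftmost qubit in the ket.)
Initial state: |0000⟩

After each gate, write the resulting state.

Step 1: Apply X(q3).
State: |0001⟩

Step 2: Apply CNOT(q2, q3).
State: |0001⟩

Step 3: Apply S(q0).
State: |0001⟩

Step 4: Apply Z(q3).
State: -|0001⟩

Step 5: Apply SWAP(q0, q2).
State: -|0001⟩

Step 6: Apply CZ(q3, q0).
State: -|0001⟩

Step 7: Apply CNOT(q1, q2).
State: -|0001⟩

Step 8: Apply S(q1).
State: -|0001⟩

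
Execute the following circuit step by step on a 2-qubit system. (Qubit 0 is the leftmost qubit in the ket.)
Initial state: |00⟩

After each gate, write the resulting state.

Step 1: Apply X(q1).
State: |01⟩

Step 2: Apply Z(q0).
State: |01⟩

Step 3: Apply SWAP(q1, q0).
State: |10⟩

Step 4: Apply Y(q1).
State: i|11⟩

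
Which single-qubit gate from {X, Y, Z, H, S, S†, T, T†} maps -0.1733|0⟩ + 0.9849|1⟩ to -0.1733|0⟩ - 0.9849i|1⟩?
S†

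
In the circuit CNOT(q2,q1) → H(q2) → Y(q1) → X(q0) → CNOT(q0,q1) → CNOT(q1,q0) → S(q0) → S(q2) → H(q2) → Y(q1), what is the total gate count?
10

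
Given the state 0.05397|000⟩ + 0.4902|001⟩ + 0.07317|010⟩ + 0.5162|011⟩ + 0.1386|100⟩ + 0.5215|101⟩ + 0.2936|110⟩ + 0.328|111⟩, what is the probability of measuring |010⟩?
0.005354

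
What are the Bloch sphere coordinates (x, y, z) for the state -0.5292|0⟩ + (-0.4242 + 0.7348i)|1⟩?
(0.449, -0.7777, -0.4398)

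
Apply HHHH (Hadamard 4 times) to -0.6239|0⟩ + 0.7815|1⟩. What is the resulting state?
-0.6239|0⟩ + 0.7815|1⟩

H² = I, so an even number of Hadamards cancels: H^4 = I and the state is unchanged.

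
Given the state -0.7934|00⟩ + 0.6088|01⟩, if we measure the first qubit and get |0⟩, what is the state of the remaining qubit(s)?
-0.7934|0⟩ + 0.6088|1⟩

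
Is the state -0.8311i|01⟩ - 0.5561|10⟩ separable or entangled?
Entangled

Writing the state as a|00⟩ + b|01⟩ + c|10⟩ + d|11⟩, it is a product state iff ad − bc = 0.
Here (a, b, c, d) = (0, -0.8311i, -0.5561, 0): ad − bc = (0)(0) − (-0.8311i)(-0.5561) = -0.4622i ≠ 0, so the state is entangled.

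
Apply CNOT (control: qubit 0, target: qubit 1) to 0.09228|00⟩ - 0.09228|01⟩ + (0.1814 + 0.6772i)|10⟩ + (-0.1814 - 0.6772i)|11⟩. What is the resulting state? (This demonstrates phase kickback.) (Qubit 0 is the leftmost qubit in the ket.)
0.09228|00⟩ - 0.09228|01⟩ + (-0.1814 - 0.6772i)|10⟩ + (0.1814 + 0.6772i)|11⟩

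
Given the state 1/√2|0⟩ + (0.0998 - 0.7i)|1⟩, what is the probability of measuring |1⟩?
0.5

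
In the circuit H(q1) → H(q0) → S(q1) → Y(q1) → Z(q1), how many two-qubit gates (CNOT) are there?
0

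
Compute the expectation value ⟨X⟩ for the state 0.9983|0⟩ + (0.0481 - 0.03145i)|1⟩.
0.09604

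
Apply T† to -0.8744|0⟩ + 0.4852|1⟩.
-0.8744|0⟩ + (0.3431 - 0.3431i)|1⟩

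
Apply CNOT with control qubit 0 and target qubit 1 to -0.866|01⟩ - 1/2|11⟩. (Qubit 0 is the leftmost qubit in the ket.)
-0.866|01⟩ - 1/2|10⟩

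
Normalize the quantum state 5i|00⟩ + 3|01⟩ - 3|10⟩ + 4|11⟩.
0.6509i|00⟩ + 0.3906|01⟩ - 0.3906|10⟩ + 0.5208|11⟩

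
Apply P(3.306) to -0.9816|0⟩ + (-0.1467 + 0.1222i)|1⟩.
-0.9816|0⟩ + (0.1647 - 0.09654i)|1⟩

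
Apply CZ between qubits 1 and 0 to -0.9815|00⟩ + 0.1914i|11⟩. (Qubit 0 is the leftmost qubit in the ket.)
-0.9815|00⟩ - 0.1914i|11⟩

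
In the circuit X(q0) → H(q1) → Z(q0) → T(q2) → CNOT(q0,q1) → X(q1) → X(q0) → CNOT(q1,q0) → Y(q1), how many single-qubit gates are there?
7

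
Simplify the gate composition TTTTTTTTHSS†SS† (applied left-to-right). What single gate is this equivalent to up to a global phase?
H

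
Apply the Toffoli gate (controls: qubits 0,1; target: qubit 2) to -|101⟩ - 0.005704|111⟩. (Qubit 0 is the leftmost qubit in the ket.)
-|101⟩ - 0.005704|110⟩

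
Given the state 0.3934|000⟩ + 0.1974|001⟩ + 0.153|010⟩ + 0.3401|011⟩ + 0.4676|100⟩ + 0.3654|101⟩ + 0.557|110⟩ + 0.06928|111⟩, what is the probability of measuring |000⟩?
0.1548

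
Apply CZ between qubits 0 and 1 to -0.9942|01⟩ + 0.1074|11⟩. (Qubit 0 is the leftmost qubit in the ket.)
-0.9942|01⟩ - 0.1074|11⟩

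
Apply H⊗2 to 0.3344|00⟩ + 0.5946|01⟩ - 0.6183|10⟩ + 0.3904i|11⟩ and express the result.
(0.1554 + 0.1952i)|00⟩ + (-0.4393 - 0.1952i)|01⟩ + (0.7737 - 0.1952i)|10⟩ + (0.1791 + 0.1952i)|11⟩

H⊗2 gives amp(|y⟩) = (1/2) Σ_x (−1)^(x·y) amp(|x⟩), where x·y is the number of positions in which both x and y have a 1.
|00⟩: (0.3344 + 0.5946 - 0.6183 + 0.3904i)/2 = (0.1554 + 0.1952i)
|01⟩: (0.3344 - 0.5946 - 0.6183 - 0.3904i)/2 = (-0.4393 - 0.1952i)
|10⟩: (0.3344 + 0.5946 + 0.6183 - 0.3904i)/2 = (0.7737 - 0.1952i)
|11⟩: (0.3344 - 0.5946 + 0.6183 + 0.3904i)/2 = (0.1791 + 0.1952i)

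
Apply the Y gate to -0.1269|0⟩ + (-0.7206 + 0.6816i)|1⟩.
(0.6816 + 0.7206i)|0⟩ - 0.1269i|1⟩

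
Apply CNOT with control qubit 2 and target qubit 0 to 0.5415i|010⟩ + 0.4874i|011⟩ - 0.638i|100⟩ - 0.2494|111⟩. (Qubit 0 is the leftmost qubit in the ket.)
0.5415i|010⟩ - 0.2494|011⟩ - 0.638i|100⟩ + 0.4874i|111⟩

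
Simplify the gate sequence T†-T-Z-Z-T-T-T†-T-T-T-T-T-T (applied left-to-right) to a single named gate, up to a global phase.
T†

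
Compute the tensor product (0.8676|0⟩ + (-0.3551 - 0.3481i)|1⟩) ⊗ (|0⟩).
0.8676|00⟩ + (-0.3551 - 0.3481i)|10⟩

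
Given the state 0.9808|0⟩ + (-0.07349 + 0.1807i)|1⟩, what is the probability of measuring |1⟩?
0.03805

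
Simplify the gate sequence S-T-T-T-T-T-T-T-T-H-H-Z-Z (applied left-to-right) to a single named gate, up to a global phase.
S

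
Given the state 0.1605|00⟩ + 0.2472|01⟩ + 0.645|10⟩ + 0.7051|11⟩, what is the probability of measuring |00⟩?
0.02576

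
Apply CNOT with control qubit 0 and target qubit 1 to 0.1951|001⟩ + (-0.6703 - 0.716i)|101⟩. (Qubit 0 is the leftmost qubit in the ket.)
0.1951|001⟩ + (-0.6703 - 0.716i)|111⟩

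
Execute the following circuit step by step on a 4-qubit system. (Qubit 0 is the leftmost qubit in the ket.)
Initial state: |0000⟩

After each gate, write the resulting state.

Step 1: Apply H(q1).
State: 1/√2|0000⟩ + 1/√2|0100⟩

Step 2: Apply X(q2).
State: 1/√2|0010⟩ + 1/√2|0110⟩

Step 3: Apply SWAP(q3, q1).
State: 1/√2|0010⟩ + 1/√2|0011⟩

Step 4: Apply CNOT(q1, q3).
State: 1/√2|0010⟩ + 1/√2|0011⟩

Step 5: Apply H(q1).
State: 1/2|0010⟩ + 1/2|0011⟩ + 1/2|0110⟩ + 1/2|0111⟩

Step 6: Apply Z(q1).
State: 1/2|0010⟩ + 1/2|0011⟩ - 1/2|0110⟩ - 1/2|0111⟩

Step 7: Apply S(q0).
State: 1/2|0010⟩ + 1/2|0011⟩ - 1/2|0110⟩ - 1/2|0111⟩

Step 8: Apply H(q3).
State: 1/√2|0010⟩ - 1/√2|0110⟩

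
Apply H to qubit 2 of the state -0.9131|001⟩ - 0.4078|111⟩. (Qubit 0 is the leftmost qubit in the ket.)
-0.6457|000⟩ + 0.6457|001⟩ - 0.2884|110⟩ + 0.2884|111⟩

H on qubit 2 mixes each pair of kets that differ only in qubit 2: amplitudes (a, b) of (|…0…⟩, |…1…⟩) become ((a + b)/√2, (a − b)/√2). Kets absent from the input have amplitude 0.
(|000⟩, |001⟩): (a, b) = (0, -0.9131) → (-0.6457, 0.6457)
(|110⟩, |111⟩): (a, b) = (0, -0.4078) → (-0.2884, 0.2884)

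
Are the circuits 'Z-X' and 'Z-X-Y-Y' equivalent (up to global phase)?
Yes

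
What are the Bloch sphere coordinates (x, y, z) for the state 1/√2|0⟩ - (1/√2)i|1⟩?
(0, -1, 0)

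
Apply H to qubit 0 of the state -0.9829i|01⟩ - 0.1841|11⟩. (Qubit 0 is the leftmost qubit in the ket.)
(-0.1302 - 0.695i)|01⟩ + (0.1302 - 0.695i)|11⟩

H on qubit 0 mixes each pair of kets that differ only in qubit 0: amplitudes (a, b) of (|…0…⟩, |…1…⟩) become ((a + b)/√2, (a − b)/√2). Kets absent from the input have amplitude 0.
(|01⟩, |11⟩): (a, b) = (-0.9829i, -0.1841) → ((-0.1302 - 0.695i), (0.1302 - 0.695i))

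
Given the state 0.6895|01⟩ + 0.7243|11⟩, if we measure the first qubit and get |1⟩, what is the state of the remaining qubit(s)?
|1⟩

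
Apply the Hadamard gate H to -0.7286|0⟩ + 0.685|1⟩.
-0.03083|0⟩ - 0.9996|1⟩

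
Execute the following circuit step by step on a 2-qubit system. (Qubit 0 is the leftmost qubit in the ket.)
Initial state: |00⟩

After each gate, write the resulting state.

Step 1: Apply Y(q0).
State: i|10⟩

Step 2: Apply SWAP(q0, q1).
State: i|01⟩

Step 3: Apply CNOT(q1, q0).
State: i|11⟩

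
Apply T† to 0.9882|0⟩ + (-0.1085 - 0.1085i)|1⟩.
0.9882|0⟩ - 0.1534|1⟩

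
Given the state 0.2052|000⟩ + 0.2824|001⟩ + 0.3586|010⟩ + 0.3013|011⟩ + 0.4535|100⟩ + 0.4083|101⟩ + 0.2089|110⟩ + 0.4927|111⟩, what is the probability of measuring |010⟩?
0.1286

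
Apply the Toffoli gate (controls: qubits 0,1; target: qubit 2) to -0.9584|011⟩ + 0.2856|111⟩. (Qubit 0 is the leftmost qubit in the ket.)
-0.9584|011⟩ + 0.2856|110⟩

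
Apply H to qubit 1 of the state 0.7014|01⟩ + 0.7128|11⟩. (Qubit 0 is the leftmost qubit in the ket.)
0.496|00⟩ - 0.496|01⟩ + 0.504|10⟩ - 0.504|11⟩

H on qubit 1 mixes each pair of kets that differ only in qubit 1: amplitudes (a, b) of (|…0…⟩, |…1…⟩) become ((a + b)/√2, (a − b)/√2). Kets absent from the input have amplitude 0.
(|00⟩, |01⟩): (a, b) = (0, 0.7014) → (0.496, -0.496)
(|10⟩, |11⟩): (a, b) = (0, 0.7128) → (0.504, -0.504)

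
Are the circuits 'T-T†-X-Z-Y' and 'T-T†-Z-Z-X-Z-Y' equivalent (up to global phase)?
Yes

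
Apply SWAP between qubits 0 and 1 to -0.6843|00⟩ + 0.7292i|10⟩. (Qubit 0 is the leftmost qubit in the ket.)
-0.6843|00⟩ + 0.7292i|01⟩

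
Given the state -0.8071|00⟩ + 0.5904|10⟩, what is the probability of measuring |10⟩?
0.3486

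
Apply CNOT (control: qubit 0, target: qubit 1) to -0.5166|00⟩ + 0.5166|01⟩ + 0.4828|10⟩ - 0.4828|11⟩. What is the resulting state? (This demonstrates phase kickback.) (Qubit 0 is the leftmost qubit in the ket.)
-0.5166|00⟩ + 0.5166|01⟩ - 0.4828|10⟩ + 0.4828|11⟩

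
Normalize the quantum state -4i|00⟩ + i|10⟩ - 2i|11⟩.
-0.8729i|00⟩ + 0.2182i|10⟩ - 0.4364i|11⟩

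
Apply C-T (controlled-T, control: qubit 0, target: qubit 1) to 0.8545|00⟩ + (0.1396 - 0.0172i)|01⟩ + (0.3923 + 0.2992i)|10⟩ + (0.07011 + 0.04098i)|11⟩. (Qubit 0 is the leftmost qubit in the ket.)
0.8545|00⟩ + (0.1396 - 0.0172i)|01⟩ + (0.3923 + 0.2992i)|10⟩ + (0.0206 + 0.07855i)|11⟩

C-T leaves the control-|0⟩ kets |00⟩, |01⟩ unchanged and applies T to qubit 1 on the control-|1⟩ pair (|10⟩, |11⟩).
T = [[1, 0], [0, (1/√2 + (1/√2)i)]].
With a = amp(|10⟩) = (0.3923 + 0.2992i) and b = amp(|11⟩) = (0.07011 + 0.04098i):
new amp(|10⟩) = (1)·a = (0.3923 + 0.2992i)
new amp(|11⟩) = (1/√2 + (1/√2)i)·b = (0.0206 + 0.07855i)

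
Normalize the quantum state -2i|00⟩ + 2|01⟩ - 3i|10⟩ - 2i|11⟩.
-0.4364i|00⟩ + 0.4364|01⟩ - 0.6547i|10⟩ - 0.4364i|11⟩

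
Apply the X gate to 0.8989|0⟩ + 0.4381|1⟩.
0.4381|0⟩ + 0.8989|1⟩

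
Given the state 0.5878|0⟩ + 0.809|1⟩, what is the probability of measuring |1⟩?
0.6545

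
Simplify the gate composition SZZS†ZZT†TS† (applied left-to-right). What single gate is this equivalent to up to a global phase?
S†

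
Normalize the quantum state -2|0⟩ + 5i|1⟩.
-0.3714|0⟩ + 0.9285i|1⟩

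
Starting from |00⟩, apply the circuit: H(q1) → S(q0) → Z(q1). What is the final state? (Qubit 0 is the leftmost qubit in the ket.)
1/√2|00⟩ - 1/√2|01⟩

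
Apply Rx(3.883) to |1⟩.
-0.9321i|0⟩ - 0.3623|1⟩

Rx(3.883) = [[cos(θ/2), −i·sin(θ/2)], [−i·sin(θ/2), cos(θ/2)]]; θ = 3.883, cos(θ/2) ≈ -0.362271, sin(θ/2) ≈ 0.932073.
With a = amp(|0⟩) = 0 and b = amp(|1⟩) = 1:
new amp(|0⟩) = (-0.362271)·a + (-0.932073i)·b = -0.9321i
new amp(|1⟩) = (-0.932073i)·a + (-0.362271)·b = -0.3623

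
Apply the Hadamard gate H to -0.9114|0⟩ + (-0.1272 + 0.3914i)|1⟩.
(-0.7344 + 0.2768i)|0⟩ + (-0.5545 - 0.2768i)|1⟩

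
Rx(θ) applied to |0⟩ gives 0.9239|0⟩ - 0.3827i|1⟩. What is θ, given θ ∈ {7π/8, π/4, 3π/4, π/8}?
π/4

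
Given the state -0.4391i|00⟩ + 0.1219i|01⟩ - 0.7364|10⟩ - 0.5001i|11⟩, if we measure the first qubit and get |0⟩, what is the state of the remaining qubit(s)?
-0.9636i|0⟩ + 0.2675i|1⟩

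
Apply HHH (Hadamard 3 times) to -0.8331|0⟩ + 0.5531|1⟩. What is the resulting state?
-0.198|0⟩ - 0.9802|1⟩

H² = I, so H^3 = H: a single Hadamard. With (a, b) = (-0.8331, 0.5531), H gives ((a + b)/√2, (a − b)/√2) = (-0.198, -0.9802).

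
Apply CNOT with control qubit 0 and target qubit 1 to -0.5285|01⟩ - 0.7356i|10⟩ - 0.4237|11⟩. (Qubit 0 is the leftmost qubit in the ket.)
-0.5285|01⟩ - 0.4237|10⟩ - 0.7356i|11⟩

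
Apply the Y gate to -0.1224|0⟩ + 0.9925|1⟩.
-0.9925i|0⟩ - 0.1224i|1⟩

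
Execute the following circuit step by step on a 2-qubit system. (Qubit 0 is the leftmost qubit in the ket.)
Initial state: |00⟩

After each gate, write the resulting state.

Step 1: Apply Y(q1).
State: i|01⟩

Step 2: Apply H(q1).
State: (1/√2)i|00⟩ - (1/√2)i|01⟩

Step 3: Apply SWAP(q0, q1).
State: (1/√2)i|00⟩ - (1/√2)i|10⟩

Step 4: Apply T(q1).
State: (1/√2)i|00⟩ - (1/√2)i|10⟩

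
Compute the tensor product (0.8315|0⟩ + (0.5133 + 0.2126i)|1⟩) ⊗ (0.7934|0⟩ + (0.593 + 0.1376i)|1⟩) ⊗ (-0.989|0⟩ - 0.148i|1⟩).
-0.6525|000⟩ - 0.09764i|001⟩ + (-0.4877 - 0.1132i)|010⟩ + (0.01693 - 0.07298i)|011⟩ + (-0.4028 - 0.1668i)|100⟩ + (0.02496 - 0.06027i)|101⟩ + (-0.2721 - 0.1945i)|110⟩ + (0.02911 - 0.04072i)|111⟩

amp(|b₁b₂…⟩) = product of the factor amplitudes for bits b₁, b₂, …; only kets whose every factor amplitude is nonzero survive.
|000⟩: (0.8315)(0.7934)(-0.989) = -0.6525
|001⟩: (0.8315)(0.7934)(-0.148i) = -0.09764i
|010⟩: (0.8315)(0.593 + 0.1376i)(-0.989) = (-0.4877 - 0.1132i)
|011⟩: (0.8315)(0.593 + 0.1376i)(-0.148i) = (0.01693 - 0.07298i)
|100⟩: (0.5133 + 0.2126i)(0.7934)(-0.989) = (-0.4028 - 0.1668i)
|101⟩: (0.5133 + 0.2126i)(0.7934)(-0.148i) = (0.02496 - 0.06027i)
|110⟩: (0.5133 + 0.2126i)(0.593 + 0.1376i)(-0.989) = (-0.2721 - 0.1945i)
|111⟩: (0.5133 + 0.2126i)(0.593 + 0.1376i)(-0.148i) = (0.02911 - 0.04072i)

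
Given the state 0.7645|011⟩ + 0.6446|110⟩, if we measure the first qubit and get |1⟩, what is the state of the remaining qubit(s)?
|10⟩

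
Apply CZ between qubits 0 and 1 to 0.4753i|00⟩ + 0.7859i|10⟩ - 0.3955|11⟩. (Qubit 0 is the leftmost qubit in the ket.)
0.4753i|00⟩ + 0.7859i|10⟩ + 0.3955|11⟩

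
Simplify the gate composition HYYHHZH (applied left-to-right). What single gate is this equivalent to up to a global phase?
X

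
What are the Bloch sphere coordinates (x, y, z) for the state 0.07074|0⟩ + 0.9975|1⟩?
(0.1411, 0, -0.99)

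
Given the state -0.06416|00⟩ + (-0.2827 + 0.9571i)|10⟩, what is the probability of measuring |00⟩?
0.004117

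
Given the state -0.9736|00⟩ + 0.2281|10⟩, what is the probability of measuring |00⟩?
0.9479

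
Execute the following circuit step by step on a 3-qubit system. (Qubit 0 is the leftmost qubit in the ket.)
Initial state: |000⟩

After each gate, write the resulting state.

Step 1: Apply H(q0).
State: 1/√2|000⟩ + 1/√2|100⟩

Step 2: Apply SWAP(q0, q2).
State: 1/√2|000⟩ + 1/√2|001⟩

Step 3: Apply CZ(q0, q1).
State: 1/√2|000⟩ + 1/√2|001⟩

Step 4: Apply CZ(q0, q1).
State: 1/√2|000⟩ + 1/√2|001⟩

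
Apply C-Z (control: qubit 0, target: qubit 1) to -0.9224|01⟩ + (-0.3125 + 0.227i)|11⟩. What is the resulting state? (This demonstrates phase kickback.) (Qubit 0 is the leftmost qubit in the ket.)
-0.9224|01⟩ + (0.3125 - 0.227i)|11⟩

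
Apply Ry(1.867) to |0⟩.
0.595|0⟩ + 0.8037|1⟩

Ry(1.867) = [[cos(θ/2), −sin(θ/2)], [sin(θ/2), cos(θ/2)]]; θ = 1.867, cos(θ/2) ≈ 0.595025, sin(θ/2) ≈ 0.803707.
With a = amp(|0⟩) = 1 and b = amp(|1⟩) = 0:
new amp(|0⟩) = (0.595025)·a + (-0.803707)·b = 0.595
new amp(|1⟩) = (0.803707)·a + (0.595025)·b = 0.8037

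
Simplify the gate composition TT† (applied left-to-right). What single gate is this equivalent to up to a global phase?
I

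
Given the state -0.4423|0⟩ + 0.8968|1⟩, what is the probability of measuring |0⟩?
0.1956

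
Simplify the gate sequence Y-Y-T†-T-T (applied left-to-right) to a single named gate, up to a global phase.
T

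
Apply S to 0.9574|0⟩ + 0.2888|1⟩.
0.9574|0⟩ + 0.2888i|1⟩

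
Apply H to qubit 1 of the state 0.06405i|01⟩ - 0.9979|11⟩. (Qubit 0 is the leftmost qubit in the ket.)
0.04529i|00⟩ - 0.04529i|01⟩ - 0.7056|10⟩ + 0.7056|11⟩

H on qubit 1 mixes each pair of kets that differ only in qubit 1: amplitudes (a, b) of (|…0…⟩, |…1…⟩) become ((a + b)/√2, (a − b)/√2). Kets absent from the input have amplitude 0.
(|00⟩, |01⟩): (a, b) = (0, 0.06405i) → (0.04529i, -0.04529i)
(|10⟩, |11⟩): (a, b) = (0, -0.9979) → (-0.7056, 0.7056)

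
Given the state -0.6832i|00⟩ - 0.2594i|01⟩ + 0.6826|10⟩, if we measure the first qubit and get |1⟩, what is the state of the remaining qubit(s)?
|0⟩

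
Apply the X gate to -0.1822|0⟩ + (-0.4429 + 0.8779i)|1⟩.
(-0.4429 + 0.8779i)|0⟩ - 0.1822|1⟩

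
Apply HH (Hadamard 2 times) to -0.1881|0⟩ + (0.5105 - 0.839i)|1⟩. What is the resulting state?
-0.1881|0⟩ + (0.5105 - 0.839i)|1⟩

H² = I, so an even number of Hadamards cancels: H^2 = I and the state is unchanged.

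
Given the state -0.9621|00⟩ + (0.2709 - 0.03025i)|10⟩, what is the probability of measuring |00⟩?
0.9256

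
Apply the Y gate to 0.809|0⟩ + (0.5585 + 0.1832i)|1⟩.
(0.1832 - 0.5585i)|0⟩ + 0.809i|1⟩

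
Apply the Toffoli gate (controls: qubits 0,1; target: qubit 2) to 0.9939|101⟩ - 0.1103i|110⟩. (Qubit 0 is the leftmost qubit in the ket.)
0.9939|101⟩ - 0.1103i|111⟩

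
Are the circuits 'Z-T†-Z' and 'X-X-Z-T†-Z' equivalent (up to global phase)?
Yes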